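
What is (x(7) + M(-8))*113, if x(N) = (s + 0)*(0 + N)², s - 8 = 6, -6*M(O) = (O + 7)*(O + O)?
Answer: 231650/3 ≈ 77217.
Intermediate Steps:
M(O) = -O*(7 + O)/3 (M(O) = -(O + 7)*(O + O)/6 = -(7 + O)*2*O/6 = -O*(7 + O)/3)
s = 14 (s = 8 + 6 = 14)
x(N) = 14*N² (x(N) = (14 + 0)*(0 + N)² = 14*N²)
(x(7) + M(-8))*113 = (14*7² - ⅓*(-8)*(7 - 8))*113 = (14*49 - ⅓*(-8)*(-1))*113 = (686 - 8/3)*113 = (2050/3)*113 = 231650/3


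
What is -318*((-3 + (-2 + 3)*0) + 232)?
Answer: -72822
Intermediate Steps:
-318*((-3 + (-2 + 3)*0) + 232) = -318*((-3 + 1*0) + 232) = -318*((-3 + 0) + 232) = -318*(-3 + 232) = -318*229 = -72822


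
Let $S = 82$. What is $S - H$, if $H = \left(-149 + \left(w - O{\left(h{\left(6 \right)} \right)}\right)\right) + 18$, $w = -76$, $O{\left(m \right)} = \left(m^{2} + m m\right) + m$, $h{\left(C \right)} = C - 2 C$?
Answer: $355$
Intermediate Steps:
$h{\left(C \right)} = - C$
$O{\left(m \right)} = m + 2 m^{2}$ ($O{\left(m \right)} = \left(m^{2} + m^{2}\right) + m = 2 m^{2} + m = m + 2 m^{2}$)
$H = -273$ ($H = \left(-149 - \left(76 + \left(-1\right) 6 \left(1 + 2 \left(\left(-1\right) 6\right)\right)\right)\right) + 18 = \left(-149 - \left(76 - 6 \left(1 + 2 \left(-6\right)\right)\right)\right) + 18 = \left(-149 - \left(76 - 6 \left(1 - 12\right)\right)\right) + 18 = \left(-149 - \left(76 - -66\right)\right) + 18 = \left(-149 - 142\right) + 18 = -291 + 18 = -273$)
$S - H = 82 - -273 = 82 + 273 = 355$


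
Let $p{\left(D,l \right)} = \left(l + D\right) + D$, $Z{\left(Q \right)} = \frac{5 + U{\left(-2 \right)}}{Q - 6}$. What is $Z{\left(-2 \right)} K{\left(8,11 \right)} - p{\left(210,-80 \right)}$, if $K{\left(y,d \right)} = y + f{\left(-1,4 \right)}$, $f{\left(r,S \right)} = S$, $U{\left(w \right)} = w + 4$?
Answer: $- \frac{701}{2} \approx -350.5$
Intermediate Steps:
$U{\left(w \right)} = 4 + w$
$Z{\left(Q \right)} = \frac{7}{-6 + Q}$ ($Z{\left(Q \right)} = \frac{5 + \left(4 - 2\right)}{Q - 6} = \frac{5 + 2}{-6 + Q} = \frac{7}{-6 + Q}$)
$K{\left(y,d \right)} = 4 + y$ ($K{\left(y,d \right)} = y + 4 = 4 + y$)
$p{\left(D,l \right)} = l + 2 D$ ($p{\left(D,l \right)} = \left(D + l\right) + D = l + 2 D$)
$Z{\left(-2 \right)} K{\left(8,11 \right)} - p{\left(210,-80 \right)} = \frac{7}{-6 - 2} \left(4 + 8\right) - \left(-80 + 2 \cdot 210\right) = \frac{7}{-8} \cdot 12 - \left(-80 + 420\right) = 7 \left(- \frac{1}{8}\right) 12 - 340 = \left(- \frac{7}{8}\right) 12 - 340 = - \frac{21}{2} - 340 = - \frac{701}{2}$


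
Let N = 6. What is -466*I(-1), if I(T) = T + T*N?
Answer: 3262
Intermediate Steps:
I(T) = 7*T (I(T) = T + T*6 = T + 6*T = 7*T)
-466*I(-1) = -3262*(-1) = -466*(-7) = 3262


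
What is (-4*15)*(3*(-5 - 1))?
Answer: 1080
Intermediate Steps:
(-4*15)*(3*(-5 - 1)) = -180*(-6) = -60*(-18) = 1080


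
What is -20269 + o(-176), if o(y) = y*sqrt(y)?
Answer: -20269 - 704*I*sqrt(11) ≈ -20269.0 - 2334.9*I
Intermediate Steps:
o(y) = y**(3/2)
-20269 + o(-176) = -20269 + (-176)**(3/2) = -20269 - 704*I*sqrt(11)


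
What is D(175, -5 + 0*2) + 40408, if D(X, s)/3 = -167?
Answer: 39907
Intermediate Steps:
D(X, s) = -501 (D(X, s) = 3*(-167) = -501)
D(175, -5 + 0*2) + 40408 = -501 + 40408 = 39907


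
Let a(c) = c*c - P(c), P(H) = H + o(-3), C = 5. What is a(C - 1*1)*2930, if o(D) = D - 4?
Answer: 55670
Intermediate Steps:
o(D) = -4 + D
P(H) = -7 + H (P(H) = H + (-4 - 3) = H - 7 = -7 + H)
a(c) = 7 + c² - c (a(c) = c*c - (-7 + c) = c² + (7 - c) = 7 + c² - c)
a(C - 1*1)*2930 = (7 + (5 - 1*1)² - (5 - 1*1))*2930 = (7 + (5 - 1)² - (5 - 1))*2930 = (7 + 4² - 1*4)*2930 = (7 + 16 - 4)*2930 = 19*2930 = 55670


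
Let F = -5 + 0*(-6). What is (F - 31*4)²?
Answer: 16641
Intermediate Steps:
F = -5 (F = -5 + 0 = -5)
(F - 31*4)² = (-5 - 31*4)² = (-5 - 124)² = (-129)² = 16641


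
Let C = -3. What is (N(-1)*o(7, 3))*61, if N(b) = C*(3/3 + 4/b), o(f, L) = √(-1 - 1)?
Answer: 549*I*√2 ≈ 776.4*I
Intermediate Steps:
o(f, L) = I*√2 (o(f, L) = √(-2) = I*√2)
N(b) = -3 - 12/b (N(b) = -3*(3/3 + 4/b) = -3*(3*(⅓) + 4/b) = -3*(1 + 4/b) = -3 - 12/b)
(N(-1)*o(7, 3))*61 = ((-3 - 12/(-1))*(I*√2))*61 = ((-3 - 12*(-1))*(I*√2))*61 = ((-3 + 12)*(I*√2))*61 = (9*(I*√2))*61 = (9*I*√2)*61 = 549*I*√2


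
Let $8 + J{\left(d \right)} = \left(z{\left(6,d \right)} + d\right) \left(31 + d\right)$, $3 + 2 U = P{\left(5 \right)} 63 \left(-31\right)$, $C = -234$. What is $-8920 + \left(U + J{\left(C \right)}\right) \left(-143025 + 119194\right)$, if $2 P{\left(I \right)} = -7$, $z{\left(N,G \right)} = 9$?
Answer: $- \frac{4678847403}{4} \approx -1.1697 \cdot 10^{9}$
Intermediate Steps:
$P{\left(I \right)} = - \frac{7}{2}$ ($P{\left(I \right)} = \frac{1}{2} \left(-7\right) = - \frac{7}{2}$)
$U = \frac{13665}{4}$ ($U = - \frac{3}{2} + \frac{\left(- \frac{7}{2}\right) 63 \left(-31\right)}{2} = - \frac{3}{2} + \frac{\left(- \frac{441}{2}\right) \left(-31\right)}{2} = - \frac{3}{2} + \frac{1}{2} \cdot \frac{13671}{2} = - \frac{3}{2} + \frac{13671}{4} = \frac{13665}{4} \approx 3416.3$)
$J{\left(d \right)} = -8 + \left(9 + d\right) \left(31 + d\right)$
$-8920 + \left(U + J{\left(C \right)}\right) \left(-143025 + 119194\right) = -8920 + \left(\frac{13665}{4} + \left(271 + \left(-234\right)^{2} + 40 \left(-234\right)\right)\right) \left(-143025 + 119194\right) = -8920 + \left(\frac{13665}{4} + \left(271 + 54756 - 9360\right)\right) \left(-23831\right) = -8920 + \left(\frac{13665}{4} + 45667\right) \left(-23831\right) = -8920 + \frac{196333}{4} \left(-23831\right) = -8920 - \frac{4678811723}{4} = - \frac{4678847403}{4}$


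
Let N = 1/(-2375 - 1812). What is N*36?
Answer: -36/4187 ≈ -0.0085980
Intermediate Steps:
N = -1/4187 (N = 1/(-4187) = -1/4187 ≈ -0.00023883)
N*36 = -1/4187*36 = -36/4187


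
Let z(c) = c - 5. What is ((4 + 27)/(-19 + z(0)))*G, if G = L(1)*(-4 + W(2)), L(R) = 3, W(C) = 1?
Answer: 93/8 ≈ 11.625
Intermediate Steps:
z(c) = -5 + c
G = -9 (G = 3*(-4 + 1) = 3*(-3) = -9)
((4 + 27)/(-19 + z(0)))*G = ((4 + 27)/(-19 + (-5 + 0)))*(-9) = (31/(-19 - 5))*(-9) = (31/(-24))*(-9) = (31*(-1/24))*(-9) = -31/24*(-9) = 93/8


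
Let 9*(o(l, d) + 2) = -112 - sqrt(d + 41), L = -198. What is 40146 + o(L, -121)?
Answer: 361184/9 - 4*I*sqrt(5)/9 ≈ 40132.0 - 0.99381*I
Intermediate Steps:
o(l, d) = -130/9 - sqrt(41 + d)/9 (o(l, d) = -2 + (-112 - sqrt(d + 41))/9 = -2 + (-112 - sqrt(41 + d))/9 = -2 + (-112/9 - sqrt(41 + d)/9) = -130/9 - sqrt(41 + d)/9)
40146 + o(L, -121) = 40146 + (-130/9 - sqrt(41 - 121)/9) = 40146 + (-130/9 - 4*I*sqrt(5)/9) = 361184/9 - 4*I*sqrt(5)/9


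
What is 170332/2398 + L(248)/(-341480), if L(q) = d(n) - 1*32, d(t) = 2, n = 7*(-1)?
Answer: 2908252165/40943452 ≈ 71.031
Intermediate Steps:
n = -7
L(q) = -30 (L(q) = 2 - 1*32 = 2 - 32 = -30)
170332/2398 + L(248)/(-341480) = 170332/2398 - 30/(-341480) = 170332*(1/2398) - 30*(-1/341480) = 85166/1199 + 3/34148 = 2908252165/40943452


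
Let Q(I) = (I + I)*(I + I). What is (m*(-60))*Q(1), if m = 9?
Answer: -2160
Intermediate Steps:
Q(I) = 4*I**2 (Q(I) = (2*I)*(2*I) = 4*I**2)
(m*(-60))*Q(1) = (9*(-60))*(4*1**2) = -2160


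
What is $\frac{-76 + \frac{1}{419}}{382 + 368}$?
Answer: $- \frac{31843}{314250} \approx -0.10133$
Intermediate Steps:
$\frac{-76 + \frac{1}{419}}{382 + 368} = \frac{-76 + \frac{1}{419}}{750} = \left(- \frac{31843}{419}\right) \frac{1}{750} = - \frac{31843}{314250}$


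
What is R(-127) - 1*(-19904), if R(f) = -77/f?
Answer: 2527885/127 ≈ 19905.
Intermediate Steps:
R(-127) - 1*(-19904) = -77/(-127) - 1*(-19904) = -77*(-1/127) + 19904 = 77/127 + 19904 = 2527885/127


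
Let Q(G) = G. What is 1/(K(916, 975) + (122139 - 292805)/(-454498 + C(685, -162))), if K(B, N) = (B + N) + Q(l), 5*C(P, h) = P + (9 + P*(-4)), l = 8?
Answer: 1137268/2160098597 ≈ 0.00052649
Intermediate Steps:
C(P, h) = 9/5 - 3*P/5 (C(P, h) = (P + (9 + P*(-4)))/5 = (P + (9 - 4*P))/5 = (9 - 3*P)/5 = 9/5 - 3*P/5)
K(B, N) = 8 + B + N (K(B, N) = (B + N) + 8 = 8 + B + N)
1/(K(916, 975) + (122139 - 292805)/(-454498 + C(685, -162))) = 1/((8 + 916 + 975) + (122139 - 292805)/(-454498 + (9/5 - ⅗*685))) = 1/(1899 - 170666/(-454498 + (9/5 - 411))) = 1/(1899 - 170666/(-454498 - 2046/5)) = 1/(1899 - 170666/(-2274536/5)) = 1/(1899 - 170666*(-5/2274536)) = 1/(1899 + 426665/1137268) = 1/(2160098597/1137268) = 1137268/2160098597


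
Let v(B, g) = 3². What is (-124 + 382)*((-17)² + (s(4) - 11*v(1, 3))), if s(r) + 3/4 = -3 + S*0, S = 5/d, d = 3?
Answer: 96105/2 ≈ 48053.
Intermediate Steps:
S = 5/3 ≈ 1.6667
v(B, g) = 9
s(r) = -15/4 (s(r) = -¾ + (-3 + (5/3)*0) = -¾ + (-3 + 0) = -¾ - 3 = -15/4)
(-124 + 382)*((-17)² + (s(4) - 11*v(1, 3))) = (-124 + 382)*((-17)² + (-15/4 - 11*9)) = 258*(289 + (-15/4 - 99)) = 258*(289 - 411/4) = 258*(745/4) = 96105/2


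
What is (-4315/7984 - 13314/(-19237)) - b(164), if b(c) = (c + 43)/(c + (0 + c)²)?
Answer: 49872532267/346341409040 ≈ 0.14400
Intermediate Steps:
b(c) = (43 + c)/(c + c²)
(-4315/7984 - 13314/(-19237)) - b(164) = (-4315/7984 - 13314/(-19237)) - (43 + 164)/(164*(1 + 164)) = (-4315*1/7984 - 13314*(-1/19237)) - 207/(164*165) = (-4315/7984 + 13314/19237) - 207/(164*165) = 23291321/153588208 - 1*69/9020 = 23291321/153588208 - 69/9020 = 49872532267/346341409040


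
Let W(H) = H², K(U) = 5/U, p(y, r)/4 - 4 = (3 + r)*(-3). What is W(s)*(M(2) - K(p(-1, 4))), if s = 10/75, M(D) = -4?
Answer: -89/1275 ≈ -0.069804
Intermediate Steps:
p(y, r) = -20 - 12*r (p(y, r) = 16 + 4*((3 + r)*(-3)) = 16 + 4*(-9 - 3*r) = 16 + (-36 - 12*r) = -20 - 12*r)
s = 2/15 (s = 10*(1/75) = 2/15 ≈ 0.13333)
W(s)*(M(2) - K(p(-1, 4))) = (2/15)²*(-4 - 5/(-20 - 12*4)) = 4*(-4 - 5/(-20 - 48))/225 = 4*(-4 - 5/(-68))/225 = 4*(-4 - 5*(-1)/68)/225 = 4*(-4 - 1*(-5/68))/225 = 4*(-4 + 5/68)/225 = (4/225)*(-267/68) = -89/1275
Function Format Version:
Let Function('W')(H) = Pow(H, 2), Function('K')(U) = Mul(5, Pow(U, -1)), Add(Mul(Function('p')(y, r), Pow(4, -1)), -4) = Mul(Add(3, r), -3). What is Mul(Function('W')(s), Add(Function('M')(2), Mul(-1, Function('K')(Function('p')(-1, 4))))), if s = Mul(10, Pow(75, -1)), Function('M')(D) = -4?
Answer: Rational(-89, 1275) ≈ -0.069804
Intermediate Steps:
Function('p')(y, r) = Add(-20, Mul(-12, r)) (Function('p')(y, r) = Add(16, Mul(4, Mul(Add(3, r), -3))) = Add(16, Mul(4, Add(-9, Mul(-3, r)))) = Add(16, Add(-36, Mul(-12, r))) = Add(-20, Mul(-12, r)))
s = Rational(2, 15) (s = Mul(10, Rational(1, 75)) = Rational(2, 15) ≈ 0.13333)
Mul(Function('W')(s), Add(Function('M')(2), Mul(-1, Function('K')(Function('p')(-1, 4))))) = Mul(Pow(Rational(2, 15), 2), Add(-4, Mul(-1, Mul(5, Pow(Add(-20, Mul(-12, 4)), -1))))) = Mul(Rational(4, 225), Add(-4, Mul(-1, Mul(5, Pow(Add(-20, -48), -1))))) = Mul(Rational(4, 225), Add(-4, Mul(-1, Mul(5, Pow(-68, -1))))) = Mul(Rational(4, 225), Add(-4, Mul(-1, Mul(5, Rational(-1, 68))))) = Mul(Rational(4, 225), Add(-4, Mul(-1, Rational(-5, 68)))) = Mul(Rational(4, 225), Add(-4, Rational(5, 68))) = Mul(Rational(4, 225), Rational(-267, 68)) = Rational(-89, 1275)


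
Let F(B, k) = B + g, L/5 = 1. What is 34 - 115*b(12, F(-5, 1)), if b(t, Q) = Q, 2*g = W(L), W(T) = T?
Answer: 643/2 ≈ 321.50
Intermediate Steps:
L = 5 (L = 5*1 = 5)
g = 5/2 (g = (½)*5 = 5/2 ≈ 2.5000)
F(B, k) = 5/2 + B (F(B, k) = B + 5/2 = 5/2 + B)
34 - 115*b(12, F(-5, 1)) = 34 - 115*(5/2 - 5) = 34 - 115*(-5/2) = 34 + 575/2 = 643/2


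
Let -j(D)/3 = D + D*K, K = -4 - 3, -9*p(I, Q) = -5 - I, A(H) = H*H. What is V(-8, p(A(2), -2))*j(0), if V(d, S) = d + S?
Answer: 0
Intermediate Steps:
A(H) = H²
p(I, Q) = 5/9 + I/9 (p(I, Q) = -(-5 - I)/9 = 5/9 + I/9)
K = -7
V(d, S) = S + d
j(D) = 18*D (j(D) = -3*(D + D*(-7)) = -3*(D - 7*D) = -(-18)*D = 18*D)
V(-8, p(A(2), -2))*j(0) = ((5/9 + (⅑)*2²) - 8)*(18*0) = ((5/9 + (⅑)*4) - 8)*0 = ((5/9 + 4/9) - 8)*0 = (1 - 8)*0 = -7*0 = 0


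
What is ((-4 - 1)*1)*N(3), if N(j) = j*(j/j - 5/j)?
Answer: 10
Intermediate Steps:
N(j) = j*(1 - 5/j)
((-4 - 1)*1)*N(3) = ((-4 - 1)*1)*(-5 + 3) = -5*1*(-2) = -5*(-2) = 10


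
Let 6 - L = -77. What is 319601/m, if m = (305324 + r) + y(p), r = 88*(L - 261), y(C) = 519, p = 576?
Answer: 319601/290179 ≈ 1.1014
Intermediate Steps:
L = 83 (L = 6 - 1*(-77) = 6 + 77 = 83)
r = -15664 (r = 88*(83 - 261) = 88*(-178) = -15664)
m = 290179 (m = (305324 - 15664) + 519 = 289660 + 519 = 290179)
319601/m = 319601/290179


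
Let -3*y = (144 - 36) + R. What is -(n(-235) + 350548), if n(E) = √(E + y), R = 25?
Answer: -350548 - I*√2514/3 ≈ -3.5055e+5 - 16.713*I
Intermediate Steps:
y = -133/3 (y = -((144 - 36) + 25)/3 = -(108 + 25)/3 = -⅓*133 = -133/3 ≈ -44.333)
n(E) = √(-133/3 + E) (n(E) = √(E - 133/3) = √(-133/3 + E))
-(n(-235) + 350548) = -(√(-399 + 9*(-235))/3 + 350548) = -(√(-399 - 2115)/3 + 350548) = -(√(-2514)/3 + 350548) = -((I*√2514)/3 + 350548) = -(I*√2514/3 + 350548) = -(350548 + I*√2514/3) = -350548 - I*√2514/3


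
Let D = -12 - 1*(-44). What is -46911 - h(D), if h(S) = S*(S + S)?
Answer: -48959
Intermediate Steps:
D = 32 (D = -12 + 44 = 32)
h(S) = 2*S**2 (h(S) = S*(2*S) = 2*S**2)
-46911 - h(D) = -46911 - 2*32**2 = -46911 - 2*1024 = -46911 - 1*2048 = -46911 - 2048 = -48959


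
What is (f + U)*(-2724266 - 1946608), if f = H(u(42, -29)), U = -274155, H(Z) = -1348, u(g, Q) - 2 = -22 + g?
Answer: 1286839799622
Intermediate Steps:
u(g, Q) = -20 + g (u(g, Q) = 2 + (-22 + g) = -20 + g)
f = -1348
(f + U)*(-2724266 - 1946608) = (-1348 - 274155)*(-2724266 - 1946608) = -275503*(-4670874) = 1286839799622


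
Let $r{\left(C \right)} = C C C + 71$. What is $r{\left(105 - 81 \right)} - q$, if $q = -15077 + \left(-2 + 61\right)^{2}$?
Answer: $25491$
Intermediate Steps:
$r{\left(C \right)} = 71 + C^{3}$ ($r{\left(C \right)} = C^{2} C + 71 = C^{3} + 71 = 71 + C^{3}$)
$q = -11596$ ($q = -15077 + 59^{2} = -15077 + 3481 = -11596$)
$r{\left(105 - 81 \right)} - q = \left(71 + \left(105 - 81\right)^{3}\right) - -11596 = \left(71 + 24^{3}\right) + 11596 = \left(71 + 13824\right) + 11596 = 13895 + 11596 = 25491$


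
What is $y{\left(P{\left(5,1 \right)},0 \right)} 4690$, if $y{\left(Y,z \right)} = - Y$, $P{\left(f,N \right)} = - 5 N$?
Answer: $23450$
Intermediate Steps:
$y{\left(P{\left(5,1 \right)},0 \right)} 4690 = - \left(-5\right) 1 \cdot 4690 = \left(-1\right) \left(-5\right) 4690 = 5 \cdot 4690 = 23450$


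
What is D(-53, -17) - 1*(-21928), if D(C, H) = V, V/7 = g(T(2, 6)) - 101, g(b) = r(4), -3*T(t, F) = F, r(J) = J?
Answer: 21249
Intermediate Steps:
T(t, F) = -F/3
g(b) = 4
V = -679 (V = 7*(4 - 101) = 7*(-97) = -679)
D(C, H) = -679
D(-53, -17) - 1*(-21928) = -679 - 1*(-21928) = -679 + 21928 = 21249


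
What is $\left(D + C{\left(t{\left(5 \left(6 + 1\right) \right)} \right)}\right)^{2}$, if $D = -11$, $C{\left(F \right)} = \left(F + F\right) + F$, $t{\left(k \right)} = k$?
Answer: $8836$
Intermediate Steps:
$C{\left(F \right)} = 3 F$ ($C{\left(F \right)} = 2 F + F = 3 F$)
$\left(D + C{\left(t{\left(5 \left(6 + 1\right) \right)} \right)}\right)^{2} = \left(-11 + 3 \cdot 5 \left(6 + 1\right)\right)^{2} = \left(-11 + 3 \cdot 5 \cdot 7\right)^{2} = \left(-11 + 3 \cdot 35\right)^{2} = \left(-11 + 105\right)^{2} = 94^{2} = 8836$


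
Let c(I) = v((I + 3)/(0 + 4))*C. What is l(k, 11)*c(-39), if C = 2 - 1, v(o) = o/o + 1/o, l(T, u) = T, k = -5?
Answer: -40/9 ≈ -4.4444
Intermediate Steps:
v(o) = 1 + 1/o
C = 1
c(I) = (7/4 + I/4)/(¾ + I/4) (c(I) = ((1 + (I + 3)/(0 + 4))/(((I + 3)/(0 + 4))))*1 = ((1 + (3 + I)/4)/(((3 + I)/4)))*1 = ((1 + (3 + I)*(¼))/(((3 + I)*(¼))))*1 = ((1 + (¾ + I/4))/(¾ + I/4))*1 = ((7/4 + I/4)/(¾ + I/4))*1 = (7/4 + I/4)/(¾ + I/4))
l(k, 11)*c(-39) = -5*(7 - 39)/(3 - 39) = -5*(-32)/(-36) = -(-5)*(-32)/36 = -5*8/9 = -40/9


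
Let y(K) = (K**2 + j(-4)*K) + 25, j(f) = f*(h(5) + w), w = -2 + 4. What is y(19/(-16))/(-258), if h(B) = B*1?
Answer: -5091/22016 ≈ -0.23124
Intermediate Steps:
h(B) = B
w = 2
j(f) = 7*f (j(f) = f*(5 + 2) = f*7 = 7*f)
y(K) = 25 + K**2 - 28*K (y(K) = (K**2 + (7*(-4))*K) + 25 = (K**2 - 28*K) + 25 = 25 + K**2 - 28*K)
y(19/(-16))/(-258) = (25 + (19/(-16))**2 - 532/(-16))/(-258) = (25 + (19*(-1/16))**2 - 532*(-1)/16)*(-1/258) = (25 + (-19/16)**2 - 28*(-19/16))*(-1/258) = (25 + 361/256 + 133/4)*(-1/258) = (15273/256)*(-1/258) = -5091/22016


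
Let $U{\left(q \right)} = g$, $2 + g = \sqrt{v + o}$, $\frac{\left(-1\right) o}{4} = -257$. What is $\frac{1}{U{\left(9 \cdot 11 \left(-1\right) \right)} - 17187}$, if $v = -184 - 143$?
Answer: $- \frac{17189}{295461020} - \frac{\sqrt{701}}{295461020} \approx -5.8267 \cdot 10^{-5}$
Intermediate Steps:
$v = -327$
$o = 1028$ ($o = \left(-4\right) \left(-257\right) = 1028$)
$g = -2 + \sqrt{701}$ ($g = -2 + \sqrt{-327 + 1028} = -2 + \sqrt{701} \approx 24.476$)
$U{\left(q \right)} = -2 + \sqrt{701}$
$\frac{1}{U{\left(9 \cdot 11 \left(-1\right) \right)} - 17187} = \frac{1}{\left(-2 + \sqrt{701}\right) - 17187} = \frac{1}{-17189 + \sqrt{701}}$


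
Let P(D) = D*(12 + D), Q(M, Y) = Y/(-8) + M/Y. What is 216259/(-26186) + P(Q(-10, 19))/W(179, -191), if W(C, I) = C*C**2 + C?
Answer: -14328616521955403/1734998049268096 ≈ -8.2586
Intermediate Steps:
Q(M, Y) = -Y/8 + M/Y (Q(M, Y) = Y*(-1/8) + M/Y = -Y/8 + M/Y)
W(C, I) = C + C**3 (W(C, I) = C**3 + C = C + C**3)
216259/(-26186) + P(Q(-10, 19))/W(179, -191) = 216259/(-26186) + ((-1/8*19 - 10/19)*(12 + (-1/8*19 - 10/19)))/(179 + 179**3) = 216259*(-1/26186) + ((-19/8 - 10*1/19)*(12 + (-19/8 - 10*1/19)))/(179 + 5735339) = -216259/26186 + ((-19/8 - 10/19)*(12 + (-19/8 - 10/19)))/5735518 = -216259/26186 - 441*(12 - 441/152)/152*(1/5735518) = -216259/26186 - 441/152*1383/152*(1/5735518) = -216259/26186 - 609903/23104*1/5735518 = -216259/26186 - 609903/132513407872 = -14328616521955403/1734998049268096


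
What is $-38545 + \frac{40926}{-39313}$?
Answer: $- \frac{1515360511}{39313} \approx -38546.0$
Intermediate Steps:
$-38545 + \frac{40926}{-39313} = -38545 + 40926 \left(- \frac{1}{39313}\right) = -38545 - \frac{40926}{39313} = - \frac{1515360511}{39313}$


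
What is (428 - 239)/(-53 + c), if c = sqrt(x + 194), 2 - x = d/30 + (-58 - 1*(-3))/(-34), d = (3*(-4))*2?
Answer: -1702890/444349 - 189*sqrt(5640770)/444349 ≈ -4.8425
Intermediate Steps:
d = -24 (d = -12*2 = -24)
x = 201/170 (x = 2 - (-24/30 + (-58 - 1*(-3))/(-34)) = 2 - (-24*1/30 + (-58 + 3)*(-1/34)) = 2 - (-4/5 - 55*(-1/34)) = 2 - (-4/5 + 55/34) = 2 - 1*139/170 = 2 - 139/170 = 201/170 ≈ 1.1824)
c = sqrt(5640770)/170 (c = sqrt(201/170 + 194) = sqrt(33181/170) = sqrt(5640770)/170 ≈ 13.971)
(428 - 239)/(-53 + c) = (428 - 239)/(-53 + sqrt(5640770)/170) = 189/(-53 + sqrt(5640770)/170)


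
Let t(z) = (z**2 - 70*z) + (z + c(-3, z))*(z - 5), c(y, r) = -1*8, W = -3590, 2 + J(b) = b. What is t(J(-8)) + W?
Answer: -2520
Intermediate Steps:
J(b) = -2 + b
c(y, r) = -8
t(z) = z**2 - 70*z + (-8 + z)*(-5 + z) (t(z) = (z**2 - 70*z) + (z - 8)*(z - 5) = (z**2 - 70*z) + (-8 + z)*(-5 + z) = z**2 - 70*z + (-8 + z)*(-5 + z))
t(J(-8)) + W = (40 - 83*(-2 - 8) + 2*(-2 - 8)**2) - 3590 = (40 - 83*(-10) + 2*(-10)**2) - 3590 = (40 + 830 + 2*100) - 3590 = (40 + 830 + 200) - 3590 = 1070 - 3590 = -2520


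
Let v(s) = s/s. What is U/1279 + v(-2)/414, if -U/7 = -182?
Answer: 528715/529506 ≈ 0.99851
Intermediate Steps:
U = 1274 (U = -7*(-182) = 1274)
v(s) = 1
U/1279 + v(-2)/414 = 1274/1279 + 1/414 = 528715/529506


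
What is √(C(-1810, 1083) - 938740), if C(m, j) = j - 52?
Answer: I*√937709 ≈ 968.35*I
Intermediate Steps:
C(m, j) = -52 + j
√(C(-1810, 1083) - 938740) = √((-52 + 1083) - 938740) = √(1031 - 938740) = √(-937709) = I*√937709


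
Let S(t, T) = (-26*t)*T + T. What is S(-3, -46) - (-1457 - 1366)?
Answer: -811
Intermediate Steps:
S(t, T) = T - 26*T*t (S(t, T) = -26*T*t + T = T - 26*T*t)
S(-3, -46) - (-1457 - 1366) = -46*(1 - 26*(-3)) - (-1457 - 1366) = -46*(1 + 78) - 1*(-2823) = -46*79 + 2823 = -3634 + 2823 = -811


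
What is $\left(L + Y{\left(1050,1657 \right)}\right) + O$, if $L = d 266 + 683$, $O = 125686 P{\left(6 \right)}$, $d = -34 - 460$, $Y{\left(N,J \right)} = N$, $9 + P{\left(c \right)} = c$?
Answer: $-506729$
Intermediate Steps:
$P{\left(c \right)} = -9 + c$
$d = -494$ ($d = -34 - 460 = -494$)
$O = -377058$ ($O = 125686 \left(-9 + 6\right) = 125686 \left(-3\right) = -377058$)
$L = -130721$ ($L = \left(-494\right) 266 + 683 = -131404 + 683 = -130721$)
$\left(L + Y{\left(1050,1657 \right)}\right) + O = \left(-130721 + 1050\right) - 377058 = -129671 - 377058 = -506729$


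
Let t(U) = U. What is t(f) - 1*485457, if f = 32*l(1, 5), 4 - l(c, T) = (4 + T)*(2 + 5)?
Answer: -487345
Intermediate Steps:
l(c, T) = -24 - 7*T (l(c, T) = 4 - (4 + T)*(2 + 5) = 4 - (4 + T)*7 = 4 - (28 + 7*T) = 4 + (-28 - 7*T) = -24 - 7*T)
f = -1888 (f = 32*(-24 - 7*5) = 32*(-24 - 35) = 32*(-59) = -1888)
t(f) - 1*485457 = -1888 - 1*485457 = -1888 - 485457 = -487345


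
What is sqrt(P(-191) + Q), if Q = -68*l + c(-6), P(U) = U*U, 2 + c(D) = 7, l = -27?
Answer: 3*sqrt(4258) ≈ 195.76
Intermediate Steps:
c(D) = 5 (c(D) = -2 + 7 = 5)
P(U) = U**2
Q = 1841 (Q = -68*(-27) + 5 = 1836 + 5 = 1841)
sqrt(P(-191) + Q) = sqrt((-191)**2 + 1841) = sqrt(36481 + 1841) = sqrt(38322) = 3*sqrt(4258)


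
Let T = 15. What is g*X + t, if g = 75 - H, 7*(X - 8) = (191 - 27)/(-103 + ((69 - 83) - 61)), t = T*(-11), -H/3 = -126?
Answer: -1588101/623 ≈ -2549.1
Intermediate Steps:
H = 378 (H = -3*(-126) = 378)
t = -165 (t = 15*(-11) = -165)
X = 4902/623 (X = 8 + ((191 - 27)/(-103 + ((69 - 83) - 61)))/7 = 8 + (164/(-103 + (-14 - 61)))/7 = 8 + (164/(-103 - 75))/7 = 8 + (164/(-178))/7 = 8 + (164*(-1/178))/7 = 8 + (⅐)*(-82/89) = 8 - 82/623 = 4902/623 ≈ 7.8684)
g = -303 (g = 75 - 1*378 = 75 - 378 = -303)
g*X + t = -303*4902/623 - 165 = -1485306/623 - 165 = -1588101/623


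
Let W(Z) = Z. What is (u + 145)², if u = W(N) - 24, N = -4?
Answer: 13689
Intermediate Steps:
u = -28 (u = -4 - 24 = -28)
(u + 145)² = (-28 + 145)² = 117² = 13689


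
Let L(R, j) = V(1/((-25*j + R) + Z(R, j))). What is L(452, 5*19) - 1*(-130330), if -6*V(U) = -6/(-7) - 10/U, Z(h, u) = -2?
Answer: 2669552/21 ≈ 1.2712e+5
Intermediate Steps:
V(U) = -⅐ + 5/(3*U) (V(U) = -(-6/(-7) - 10/U)/6 = -(-6*(-⅐) - 10/U)/6 = -(6/7 - 10/U)/6 = -⅐ + 5/(3*U))
L(R, j) = (35 - 3/(-2 + R - 25*j))*(-2 + R - 25*j)/21 (L(R, j) = (35 - 3/((-25*j + R) - 2))/(21*(1/((-25*j + R) - 2))) = (35 - 3/((R - 25*j) - 2))/(21*(1/((R - 25*j) - 2))) = (35 - 3/(-2 + R - 25*j))/(21*(1/(-2 + R - 25*j))) = (-2 + R - 25*j)*(35 - 3/(-2 + R - 25*j))/21 = (35 - 3/(-2 + R - 25*j))*(-2 + R - 25*j)/21)
L(452, 5*19) - 1*(-130330) = (-73/21 - 625*19/3 + (5/3)*452) - 1*(-130330) = (-73/21 - 125/3*95 + 2260/3) + 130330 = (-73/21 - 11875/3 + 2260/3) + 130330 = -67378/21 + 130330 = 2669552/21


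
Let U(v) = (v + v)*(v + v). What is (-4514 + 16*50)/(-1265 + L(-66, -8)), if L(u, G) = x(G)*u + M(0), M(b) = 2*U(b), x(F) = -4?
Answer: 3714/1001 ≈ 3.7103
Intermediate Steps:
U(v) = 4*v**2 (U(v) = (2*v)*(2*v) = 4*v**2)
M(b) = 8*b**2 (M(b) = 2*(4*b**2) = 8*b**2)
L(u, G) = -4*u (L(u, G) = -4*u + 8*0**2 = -4*u + 8*0 = -4*u + 0 = -4*u)
(-4514 + 16*50)/(-1265 + L(-66, -8)) = (-4514 + 16*50)/(-1265 - 4*(-66)) = (-4514 + 800)/(-1265 + 264) = -3714/(-1001) = -3714*(-1/1001) = 3714/1001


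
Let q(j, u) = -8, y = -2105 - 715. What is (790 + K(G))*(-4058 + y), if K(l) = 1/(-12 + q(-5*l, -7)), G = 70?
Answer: -54332761/10 ≈ -5.4333e+6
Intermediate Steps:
y = -2820
K(l) = -1/20 (K(l) = 1/(-12 - 8) = 1/(-20) = -1/20)
(790 + K(G))*(-4058 + y) = (790 - 1/20)*(-4058 - 2820) = (15799/20)*(-6878) = -54332761/10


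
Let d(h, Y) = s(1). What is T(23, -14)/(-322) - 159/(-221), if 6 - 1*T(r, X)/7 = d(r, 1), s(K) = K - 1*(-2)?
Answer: 6651/10166 ≈ 0.65424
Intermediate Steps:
s(K) = 2 + K (s(K) = K + 2 = 2 + K)
d(h, Y) = 3 (d(h, Y) = 2 + 1 = 3)
T(r, X) = 21 (T(r, X) = 42 - 7*3 = 42 - 21 = 21)
T(23, -14)/(-322) - 159/(-221) = 21/(-322) - 159/(-221) = 21*(-1/322) - 159*(-1/221) = -3/46 + 159/221 = 6651/10166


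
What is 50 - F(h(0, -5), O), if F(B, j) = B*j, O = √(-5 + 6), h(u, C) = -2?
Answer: 52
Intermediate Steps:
O = 1 (O = √1 = 1)
50 - F(h(0, -5), O) = 50 - (-2) = 50 - 1*(-2) = 50 + 2 = 52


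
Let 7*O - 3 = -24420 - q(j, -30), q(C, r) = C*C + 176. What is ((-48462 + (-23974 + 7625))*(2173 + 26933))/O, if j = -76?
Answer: 4401574254/10123 ≈ 4.3481e+5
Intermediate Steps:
q(C, r) = 176 + C² (q(C, r) = C² + 176 = 176 + C²)
O = -30369/7 (O = 3/7 + (-24420 - (176 + (-76)²))/7 = 3/7 + (-24420 - (176 + 5776))/7 = 3/7 + (-24420 - 1*5952)/7 = 3/7 + (-24420 - 5952)/7 = 3/7 + (⅐)*(-30372) = 3/7 - 30372/7 = -30369/7 ≈ -4338.4)
((-48462 + (-23974 + 7625))*(2173 + 26933))/O = ((-48462 + (-23974 + 7625))*(2173 + 26933))/(-30369/7) = ((-48462 - 16349)*29106)*(-7/30369) = -64811*29106*(-7/30369) = -1886388966*(-7/30369) = 4401574254/10123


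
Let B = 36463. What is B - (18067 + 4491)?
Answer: 13905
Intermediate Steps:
B - (18067 + 4491) = 36463 - (18067 + 4491) = 36463 - 1*22558 = 36463 - 22558 = 13905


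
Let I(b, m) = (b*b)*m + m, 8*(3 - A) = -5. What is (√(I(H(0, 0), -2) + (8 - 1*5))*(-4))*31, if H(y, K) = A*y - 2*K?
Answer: -124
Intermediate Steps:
A = 29/8 (A = 3 - ⅛*(-5) = 3 + 5/8 = 29/8 ≈ 3.6250)
H(y, K) = -2*K + 29*y/8 (H(y, K) = 29*y/8 - 2*K = -2*K + 29*y/8)
I(b, m) = m + m*b² (I(b, m) = b²*m + m = m*b² + m = m + m*b²)
(√(I(H(0, 0), -2) + (8 - 1*5))*(-4))*31 = (√(-2*(1 + (-2*0 + (29/8)*0)²) + (8 - 1*5))*(-4))*31 = (√(-2*(1 + (0 + 0)²) + (8 - 5))*(-4))*31 = (√(-2*(1 + 0²) + 3)*(-4))*31 = (√(-2*(1 + 0) + 3)*(-4))*31 = (√(-2*1 + 3)*(-4))*31 = (√(-2 + 3)*(-4))*31 = (√1*(-4))*31 = (1*(-4))*31 = -4*31 = -124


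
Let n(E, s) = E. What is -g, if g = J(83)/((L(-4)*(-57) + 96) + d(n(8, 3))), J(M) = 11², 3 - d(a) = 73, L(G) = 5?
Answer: 121/259 ≈ 0.46718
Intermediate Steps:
d(a) = -70 (d(a) = 3 - 1*73 = 3 - 73 = -70)
J(M) = 121
g = -121/259 (g = 121/((5*(-57) + 96) - 70) = 121/((-285 + 96) - 70) = 121/(-189 - 70) = 121/(-259) = 121*(-1/259) = -121/259 ≈ -0.46718)
-g = -1*(-121/259) = 121/259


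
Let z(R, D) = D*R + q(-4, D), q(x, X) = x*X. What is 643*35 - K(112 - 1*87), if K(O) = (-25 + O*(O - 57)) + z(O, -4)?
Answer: 23414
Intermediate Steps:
q(x, X) = X*x
z(R, D) = -4*D + D*R (z(R, D) = D*R + D*(-4) = D*R - 4*D = -4*D + D*R)
K(O) = -9 - 4*O + O*(-57 + O) (K(O) = (-25 + O*(O - 57)) - 4*(-4 + O) = (-25 + O*(-57 + O)) + (16 - 4*O) = -9 - 4*O + O*(-57 + O))
643*35 - K(112 - 1*87) = 643*35 - (-9 + (112 - 1*87)² - 61*(112 - 1*87)) = 22505 - (-9 + (112 - 87)² - 61*(112 - 87)) = 22505 - (-9 + 25² - 61*25) = 22505 - (-9 + 625 - 1525) = 22505 - 1*(-909) = 22505 + 909 = 23414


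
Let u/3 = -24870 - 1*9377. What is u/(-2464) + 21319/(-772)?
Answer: 6696509/475552 ≈ 14.082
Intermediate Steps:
u = -102741 (u = 3*(-24870 - 1*9377) = 3*(-24870 - 9377) = 3*(-34247) = -102741)
u/(-2464) + 21319/(-772) = -102741/(-2464) + 21319/(-772) = -102741*(-1/2464) + 21319*(-1/772) = 102741/2464 - 21319/772 = 6696509/475552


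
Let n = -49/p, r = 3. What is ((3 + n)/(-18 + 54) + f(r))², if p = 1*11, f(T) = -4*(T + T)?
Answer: 5664400/9801 ≈ 577.94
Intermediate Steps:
f(T) = -8*T
p = 11
n = -49/11 ≈ -4.4545
((3 + n)/(-18 + 54) + f(r))² = ((3 - 49/11)/(-18 + 54) - 8*3)² = (-16/11/36 - 24)² = (-16/11*1/36 - 24)² = (-4/99 - 24)² = (-2380/99)² = 5664400/9801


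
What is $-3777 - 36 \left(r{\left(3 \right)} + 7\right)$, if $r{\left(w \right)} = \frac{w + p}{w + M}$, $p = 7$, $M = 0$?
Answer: $-4149$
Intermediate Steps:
$r{\left(w \right)} = \frac{7 + w}{w}$ ($r{\left(w \right)} = \frac{w + 7}{w + 0} = \frac{7 + w}{w}$)
$-3777 - 36 \left(r{\left(3 \right)} + 7\right) = -3777 - 36 \left(\frac{7 + 3}{3} + 7\right) = -3777 - 36 \left(\frac{1}{3} \cdot 10 + 7\right) = -3777 - 36 \left(\frac{10}{3} + 7\right) = -3777 - 36 \cdot \frac{31}{3} = -3777 - 372 = -4149$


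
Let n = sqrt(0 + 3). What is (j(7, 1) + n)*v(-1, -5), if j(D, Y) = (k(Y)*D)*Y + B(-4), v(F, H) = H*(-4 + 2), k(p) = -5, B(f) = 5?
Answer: -300 + 10*sqrt(3) ≈ -282.68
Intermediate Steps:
v(F, H) = -2*H (v(F, H) = H*(-2) = -2*H)
j(D, Y) = 5 - 5*D*Y (j(D, Y) = (-5*D)*Y + 5 = -5*D*Y + 5 = 5 - 5*D*Y)
n = sqrt(3) ≈ 1.7320
(j(7, 1) + n)*v(-1, -5) = ((5 - 5*7*1) + sqrt(3))*(-2*(-5)) = ((5 - 35) + sqrt(3))*10 = (-30 + sqrt(3))*10 = -300 + 10*sqrt(3)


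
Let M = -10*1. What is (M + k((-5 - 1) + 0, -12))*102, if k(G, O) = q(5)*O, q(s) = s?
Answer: -7140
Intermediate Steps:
M = -10
k(G, O) = 5*O
(M + k((-5 - 1) + 0, -12))*102 = (-10 + 5*(-12))*102 = (-10 - 60)*102 = -70*102 = -7140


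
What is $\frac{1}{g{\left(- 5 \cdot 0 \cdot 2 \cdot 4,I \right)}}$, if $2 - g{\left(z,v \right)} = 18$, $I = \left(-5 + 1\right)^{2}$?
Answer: $- \frac{1}{16} \approx -0.0625$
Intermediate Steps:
$I = 16$ ($I = \left(-4\right)^{2} = 16$)
$g{\left(z,v \right)} = -16$ ($g{\left(z,v \right)} = 2 - 18 = -16$)
$\frac{1}{g{\left(- 5 \cdot 0 \cdot 2 \cdot 4,I \right)}} = \frac{1}{-16} = - \frac{1}{16}$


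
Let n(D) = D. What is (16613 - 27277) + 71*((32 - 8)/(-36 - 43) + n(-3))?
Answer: -860987/79 ≈ -10899.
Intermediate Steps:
(16613 - 27277) + 71*((32 - 8)/(-36 - 43) + n(-3)) = (16613 - 27277) + 71*((32 - 8)/(-36 - 43) - 3) = -10664 + 71*(24/(-79) - 3) = -10664 + 71*(24*(-1/79) - 3) = -10664 + 71*(-24/79 - 3) = -10664 + 71*(-261/79) = -10664 - 18531/79 = -860987/79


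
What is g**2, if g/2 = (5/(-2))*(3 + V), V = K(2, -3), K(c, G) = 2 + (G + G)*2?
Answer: 1225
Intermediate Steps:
K(c, G) = 2 + 4*G (K(c, G) = 2 + (2*G)*2 = 2 + 4*G)
V = -10 (V = 2 + 4*(-3) = 2 - 12 = -10)
g = 35 (g = 2*((5/(-2))*(3 - 10)) = 2*((5*(-1/2))*(-7)) = 2*(-5/2*(-7)) = 2*(35/2) = 35)
g**2 = 35**2 = 1225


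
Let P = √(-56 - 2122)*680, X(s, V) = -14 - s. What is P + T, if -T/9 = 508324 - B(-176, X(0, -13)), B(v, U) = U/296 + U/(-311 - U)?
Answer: -22343889751/4884 + 22440*I*√2 ≈ -4.5749e+6 + 31735.0*I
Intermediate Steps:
B(v, U) = U/296 + U/(-311 - U) (B(v, U) = U*(1/296) + U/(-311 - U) = U/296 + U/(-311 - U))
T = -22343889751/4884 (T = -9*(508324 - (-14 - 1*0)*(15 + (-14 - 1*0))/(296*(311 + (-14 - 1*0)))) = -9*(508324 - (-14 + 0)*(15 + (-14 + 0))/(296*(311 + (-14 + 0)))) = -9*(508324 - (-14)*(15 - 14)/(296*(311 - 14))) = -9*(508324 - (-14)/(296*297)) = -9*(508324 - 1*(-7/43956)) = -9*(508324 + 7/43956) = -9*22343889751/43956 = -22343889751/4884 ≈ -4.5749e+6)
P = 22440*I*√2 (P = √(-2178)*680 = (33*I*√2)*680 = 22440*I*√2 ≈ 31735.0*I)
P + T = 22440*I*√2 - 22343889751/4884 = -22343889751/4884 + 22440*I*√2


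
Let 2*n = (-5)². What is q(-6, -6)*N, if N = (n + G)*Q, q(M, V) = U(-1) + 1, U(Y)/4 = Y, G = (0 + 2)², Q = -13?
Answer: 1287/2 ≈ 643.50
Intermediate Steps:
G = 4 (G = 2² = 4)
U(Y) = 4*Y
n = 25/2 (n = (½)*(-5)² = (½)*25 = 25/2 ≈ 12.500)
q(M, V) = -3 (q(M, V) = 4*(-1) + 1 = -4 + 1 = -3)
N = -429/2 (N = (25/2 + 4)*(-13) = (33/2)*(-13) = -429/2 ≈ -214.50)
q(-6, -6)*N = -3*(-429/2) = 1287/2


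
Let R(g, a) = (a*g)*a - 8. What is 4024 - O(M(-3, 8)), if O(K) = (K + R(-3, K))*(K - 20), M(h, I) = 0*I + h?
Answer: 3150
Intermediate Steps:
R(g, a) = -8 + g*a² (R(g, a) = g*a² - 8 = -8 + g*a²)
M(h, I) = h (M(h, I) = 0 + h = h)
O(K) = (-20 + K)*(-8 + K - 3*K²) (O(K) = (K + (-8 - 3*K²))*(K - 20) = (-8 + K - 3*K²)*(-20 + K) = (-20 + K)*(-8 + K - 3*K²))
4024 - O(M(-3, 8)) = 4024 - (160 - 28*(-3) - 3*(-3)³ + 61*(-3)²) = 4024 - (160 + 84 - 3*(-27) + 61*9) = 4024 - (160 + 84 + 81 + 549) = 4024 - 1*874 = 4024 - 874 = 3150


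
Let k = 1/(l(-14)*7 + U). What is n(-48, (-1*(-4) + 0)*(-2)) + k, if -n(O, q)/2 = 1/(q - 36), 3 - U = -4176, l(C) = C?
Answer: 373/8162 ≈ 0.045700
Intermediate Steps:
U = 4179 (U = 3 - 1*(-4176) = 3 + 4176 = 4179)
n(O, q) = -2/(-36 + q) (n(O, q) = -2/(q - 36) = -2/(-36 + q))
k = 1/4081 (k = 1/(-14*7 + 4179) = 1/(-98 + 4179) = 1/4081 ≈ 0.00024504)
n(-48, (-1*(-4) + 0)*(-2)) + k = -2/(-36 + (-1*(-4) + 0)*(-2)) + 1/4081 = -2/(-36 + (4 + 0)*(-2)) + 1/4081 = -2/(-36 + 4*(-2)) + 1/4081 = -2/(-36 - 8) + 1/4081 = -2/(-44) + 1/4081 = -2*(-1/44) + 1/4081 = 1/22 + 1/4081 = 373/8162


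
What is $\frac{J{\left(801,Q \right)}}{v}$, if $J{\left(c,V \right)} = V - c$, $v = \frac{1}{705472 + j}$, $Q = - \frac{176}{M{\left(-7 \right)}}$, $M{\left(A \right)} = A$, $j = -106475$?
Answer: $-464736101$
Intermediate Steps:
$Q = \frac{176}{7}$ ($Q = - \frac{176}{-7} = \left(-176\right) \left(- \frac{1}{7}\right) = \frac{176}{7} \approx 25.143$)
$v = \frac{1}{598997}$ ($v = \frac{1}{705472 - 106475} = \frac{1}{598997} \approx 1.6695 \cdot 10^{-6}$)
$\frac{J{\left(801,Q \right)}}{v} = \left(\frac{176}{7} - 801\right) \frac{1}{\frac{1}{598997}} = \left(\frac{176}{7} - 801\right) 598997 = \left(- \frac{5431}{7}\right) 598997 = -464736101$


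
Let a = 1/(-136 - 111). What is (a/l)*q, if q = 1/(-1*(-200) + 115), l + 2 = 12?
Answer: -1/778050 ≈ -1.2853e-6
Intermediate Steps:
l = 10 (l = -2 + 12 = 10)
q = 1/315 (q = 1/(200 + 115) = 1/315 ≈ 0.0031746)
a = -1/247 (a = 1/(-247) = -1/247 ≈ -0.0040486)
(a/l)*q = -1/247/10*(1/315) = -1/247*⅒*(1/315) = -1/2470*1/315 = -1/778050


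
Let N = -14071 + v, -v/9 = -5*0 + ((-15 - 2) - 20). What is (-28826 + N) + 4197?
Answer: -38367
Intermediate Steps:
v = 333 (v = -9*(-5*0 + ((-15 - 2) - 20)) = -9*(0 + (-17 - 20)) = -9*(0 - 37) = -9*(-37) = 333)
N = -13738 (N = -14071 + 333 = -13738)
(-28826 + N) + 4197 = (-28826 - 13738) + 4197 = -42564 + 4197 = -38367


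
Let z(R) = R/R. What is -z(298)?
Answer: -1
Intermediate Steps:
z(R) = 1
-z(298) = -1*1 = -1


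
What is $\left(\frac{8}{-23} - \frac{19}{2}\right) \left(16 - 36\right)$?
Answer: $\frac{4530}{23} \approx 196.96$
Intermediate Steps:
$\left(\frac{8}{-23} - \frac{19}{2}\right) \left(16 - 36\right) = \left(8 \left(- \frac{1}{23}\right) - \frac{19}{2}\right) \left(-20\right) = \left(- \frac{8}{23} - \frac{19}{2}\right) \left(-20\right) = \left(- \frac{453}{46}\right) \left(-20\right) = \frac{4530}{23}$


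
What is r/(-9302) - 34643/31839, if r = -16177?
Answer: 192810317/296166378 ≈ 0.65102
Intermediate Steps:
r/(-9302) - 34643/31839 = -16177/(-9302) - 34643/31839 = -16177*(-1/9302) - 34643*1/31839 = 16177/9302 - 34643/31839 = 192810317/296166378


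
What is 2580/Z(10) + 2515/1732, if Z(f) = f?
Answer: 449371/1732 ≈ 259.45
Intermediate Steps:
2580/Z(10) + 2515/1732 = 2580/10 + 2515/1732 = 2580*(⅒) + 2515*(1/1732) = 258 + 2515/1732 = 449371/1732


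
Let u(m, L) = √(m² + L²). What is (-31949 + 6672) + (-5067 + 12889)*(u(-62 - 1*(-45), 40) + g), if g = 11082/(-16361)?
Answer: -500240401/16361 + 7822*√1889 ≈ 3.0939e+5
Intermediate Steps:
g = -11082/16361 (g = 11082*(-1/16361) = -11082/16361 ≈ -0.67734)
u(m, L) = √(L² + m²)
(-31949 + 6672) + (-5067 + 12889)*(u(-62 - 1*(-45), 40) + g) = (-31949 + 6672) + (-5067 + 12889)*(√(40² + (-62 - 1*(-45))²) - 11082/16361) = -25277 + 7822*(√(1600 + (-62 + 45)²) - 11082/16361) = -25277 + 7822*(√(1600 + (-17)²) - 11082/16361) = -25277 + 7822*(√(1600 + 289) - 11082/16361) = -25277 + 7822*(√1889 - 11082/16361) = -25277 + 7822*(-11082/16361 + √1889) = -25277 + (-86683404/16361 + 7822*√1889) = -500240401/16361 + 7822*√1889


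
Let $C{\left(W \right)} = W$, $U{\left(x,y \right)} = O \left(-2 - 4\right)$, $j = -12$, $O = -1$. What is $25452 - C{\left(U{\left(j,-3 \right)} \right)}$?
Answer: $25446$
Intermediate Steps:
$U{\left(x,y \right)} = 6$ ($U{\left(x,y \right)} = - (-2 - 4) = \left(-1\right) \left(-6\right) = 6$)
$25452 - C{\left(U{\left(j,-3 \right)} \right)} = 25452 - 6 = 25446$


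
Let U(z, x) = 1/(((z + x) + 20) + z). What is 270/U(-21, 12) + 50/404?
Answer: -545375/202 ≈ -2699.9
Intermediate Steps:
U(z, x) = 1/(20 + x + 2*z) (U(z, x) = 1/(((x + z) + 20) + z) = 1/((20 + x + z) + z) = 1/(20 + x + 2*z))
270/U(-21, 12) + 50/404 = 270/(1/(20 + 12 + 2*(-21))) + 50/404 = 270/(1/(20 + 12 - 42)) + 50*(1/404) = 270/(1/(-10)) + 25/202 = 270/(-⅒) + 25/202 = 270*(-10) + 25/202 = -2700 + 25/202 = -545375/202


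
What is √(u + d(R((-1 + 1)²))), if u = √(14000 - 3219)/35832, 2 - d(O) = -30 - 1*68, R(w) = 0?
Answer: √(32098305600 + 8958*√10781)/17916 ≈ 10.000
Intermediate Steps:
d(O) = 100 (d(O) = 2 - (-30 - 1*68) = 2 - (-30 - 68) = 2 - 1*(-98) = 2 + 98 = 100)
u = √10781/35832 (u = √10781*(1/35832) = √10781/35832 ≈ 0.0028977)
√(u + d(R((-1 + 1)²))) = √(√10781/35832 + 100) = √(100 + √10781/35832)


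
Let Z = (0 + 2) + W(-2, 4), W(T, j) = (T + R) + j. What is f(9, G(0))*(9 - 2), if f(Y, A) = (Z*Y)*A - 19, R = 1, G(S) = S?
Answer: -133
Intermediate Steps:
W(T, j) = 1 + T + j (W(T, j) = (T + 1) + j = (1 + T) + j = 1 + T + j)
Z = 5 (Z = (0 + 2) + (1 - 2 + 4) = 2 + 3 = 5)
f(Y, A) = -19 + 5*A*Y (f(Y, A) = (5*Y)*A - 19 = 5*A*Y - 19 = -19 + 5*A*Y)
f(9, G(0))*(9 - 2) = (-19 + 5*0*9)*(9 - 2) = (-19 + 0)*7 = -19*7 = -133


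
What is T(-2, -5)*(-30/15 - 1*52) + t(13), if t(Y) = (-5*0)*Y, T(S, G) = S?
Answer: 108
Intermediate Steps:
t(Y) = 0 (t(Y) = 0*Y = 0)
T(-2, -5)*(-30/15 - 1*52) + t(13) = -2*(-30/15 - 1*52) + 0 = -2*(-30*1/15 - 52) + 0 = -2*(-2 - 52) + 0 = -2*(-54) + 0 = 108 + 0 = 108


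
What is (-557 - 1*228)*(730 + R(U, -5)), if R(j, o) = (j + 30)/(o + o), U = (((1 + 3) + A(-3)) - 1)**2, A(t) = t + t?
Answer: -1139977/2 ≈ -5.6999e+5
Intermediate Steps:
A(t) = 2*t
U = 9 (U = (((1 + 3) + 2*(-3)) - 1)**2 = ((4 - 6) - 1)**2 = (-2 - 1)**2 = (-3)**2 = 9)
R(j, o) = (30 + j)/(2*o) (R(j, o) = (30 + j)/((2*o)) = (30 + j)*(1/(2*o)) = (30 + j)/(2*o))
(-557 - 1*228)*(730 + R(U, -5)) = (-557 - 1*228)*(730 + (1/2)*(30 + 9)/(-5)) = (-557 - 228)*(730 + (1/2)*(-1/5)*39) = -785*(730 - 39/10) = -785*7261/10 = -1139977/2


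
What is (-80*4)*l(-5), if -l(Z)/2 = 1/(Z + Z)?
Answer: -64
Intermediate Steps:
l(Z) = -1/Z (l(Z) = -2/(Z + Z) = -2*1/(2*Z) = -1/Z)
(-80*4)*l(-5) = (-80*4)*(-1/(-5)) = (-8*40)*(-1*(-⅕)) = -320*⅕ = -64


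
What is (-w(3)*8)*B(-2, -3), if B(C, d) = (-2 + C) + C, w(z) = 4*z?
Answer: 576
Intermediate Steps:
B(C, d) = -2 + 2*C
(-w(3)*8)*B(-2, -3) = (-4*3*8)*(-2 + 2*(-2)) = (-1*12*8)*(-2 - 4) = -12*8*(-6) = -96*(-6) = 576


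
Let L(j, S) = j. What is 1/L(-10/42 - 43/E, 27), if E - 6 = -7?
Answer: 21/898 ≈ 0.023385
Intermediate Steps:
E = -1 (E = 6 - 7 = -1)
1/L(-10/42 - 43/E, 27) = 1/(-10/42 - 43/(-1)) = 1/(-10*1/42 - 43*(-1)) = 1/(-5/21 + 43) = 1/(898/21) = 21/898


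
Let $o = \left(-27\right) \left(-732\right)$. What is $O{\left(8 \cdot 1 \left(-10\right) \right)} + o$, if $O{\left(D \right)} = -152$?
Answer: $19612$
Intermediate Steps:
$o = 19764$
$O{\left(8 \cdot 1 \left(-10\right) \right)} + o = -152 + 19764 = 19612$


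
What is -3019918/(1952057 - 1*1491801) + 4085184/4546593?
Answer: -1975017932045/348766117968 ≈ -5.6629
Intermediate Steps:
-3019918/(1952057 - 1*1491801) + 4085184/4546593 = -3019918/(1952057 - 1491801) + 4085184*(1/4546593) = -3019918/460256 + 1361728/1515531 = -3019918*1/460256 + 1361728/1515531 = -1509959/230128 + 1361728/1515531 = -1975017932045/348766117968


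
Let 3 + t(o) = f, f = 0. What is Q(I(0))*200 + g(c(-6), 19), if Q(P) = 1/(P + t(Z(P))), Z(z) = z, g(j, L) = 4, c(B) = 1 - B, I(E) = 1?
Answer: -96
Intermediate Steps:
t(o) = -3 (t(o) = -3 + 0 = -3)
Q(P) = 1/(-3 + P) (Q(P) = 1/(P - 3) = 1/(-3 + P))
Q(I(0))*200 + g(c(-6), 19) = 200/(-3 + 1) + 4 = 200/(-2) + 4 = -½*200 + 4 = -100 + 4 = -96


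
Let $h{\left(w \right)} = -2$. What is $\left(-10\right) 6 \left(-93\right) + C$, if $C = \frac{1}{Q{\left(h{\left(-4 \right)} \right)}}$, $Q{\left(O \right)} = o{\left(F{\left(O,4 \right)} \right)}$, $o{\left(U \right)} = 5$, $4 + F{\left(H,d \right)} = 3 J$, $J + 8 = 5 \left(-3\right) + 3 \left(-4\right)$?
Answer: $\frac{27901}{5} \approx 5580.2$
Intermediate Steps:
$J = -35$ ($J = -8 + \left(5 \left(-3\right) + 3 \left(-4\right)\right) = -8 - 27 = -35$)
$F{\left(H,d \right)} = -109$ ($F{\left(H,d \right)} = -4 + 3 \left(-35\right) = -4 - 105 = -109$)
$Q{\left(O \right)} = 5$
$C = \frac{1}{5} \approx 0.2$
$\left(-10\right) 6 \left(-93\right) + C = \left(-10\right) 6 \left(-93\right) + \frac{1}{5} = \left(-60\right) \left(-93\right) + \frac{1}{5} = 5580 + \frac{1}{5} = \frac{27901}{5}$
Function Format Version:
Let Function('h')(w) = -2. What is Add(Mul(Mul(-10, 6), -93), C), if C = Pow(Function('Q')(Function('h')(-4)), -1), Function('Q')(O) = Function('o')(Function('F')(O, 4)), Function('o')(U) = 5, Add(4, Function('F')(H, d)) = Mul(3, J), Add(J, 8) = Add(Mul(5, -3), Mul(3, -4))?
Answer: Rational(27901, 5) ≈ 5580.2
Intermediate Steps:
J = -35 (J = Add(-8, Add(Mul(5, -3), Mul(3, -4))) = Add(-8, Add(-15, -12)) = Add(-8, -27) = -35)
Function('F')(H, d) = -109 (Function('F')(H, d) = Add(-4, Mul(3, -35)) = Add(-4, -105) = -109)
Function('Q')(O) = 5
C = Rational(1, 5) (C = Pow(5, -1) = Rational(1, 5) ≈ 0.20000)
Add(Mul(Mul(-10, 6), -93), C) = Add(Mul(Mul(-10, 6), -93), Rational(1, 5)) = Add(Mul(-60, -93), Rational(1, 5)) = Add(5580, Rational(1, 5)) = Rational(27901, 5)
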